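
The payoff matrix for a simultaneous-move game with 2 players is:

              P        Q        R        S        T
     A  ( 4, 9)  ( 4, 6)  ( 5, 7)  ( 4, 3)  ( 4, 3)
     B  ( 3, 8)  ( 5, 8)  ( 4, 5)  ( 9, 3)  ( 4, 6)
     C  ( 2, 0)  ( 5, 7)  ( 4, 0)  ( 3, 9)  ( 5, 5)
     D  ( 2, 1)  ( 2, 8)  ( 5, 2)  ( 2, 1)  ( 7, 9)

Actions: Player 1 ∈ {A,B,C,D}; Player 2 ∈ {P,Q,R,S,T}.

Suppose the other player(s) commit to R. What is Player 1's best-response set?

P1 best: {A,D}

u_1(A vs R) = 5
u_1(B vs R) = 4
u_1(C vs R) = 4
u_1(D vs R) = 5
max payoff 5 at {A,D}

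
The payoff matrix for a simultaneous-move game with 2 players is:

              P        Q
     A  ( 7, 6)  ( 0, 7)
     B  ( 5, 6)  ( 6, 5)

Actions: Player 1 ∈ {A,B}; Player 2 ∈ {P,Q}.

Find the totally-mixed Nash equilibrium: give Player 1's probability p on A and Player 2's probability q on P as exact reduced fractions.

P1 indiff ⇒ q·7+(1-q)·0 = q·5+(1-q)·6 ⇒ q(2) = (1-q)(6) ⇒ q = 3/4
P2 indiff ⇒ p·6+(1-p)·6 = p·7+(1-p)·5 ⇒ p(-1) = (1-p)(-1) ⇒ p = 1/2

(p,q) = (1/2, 3/4)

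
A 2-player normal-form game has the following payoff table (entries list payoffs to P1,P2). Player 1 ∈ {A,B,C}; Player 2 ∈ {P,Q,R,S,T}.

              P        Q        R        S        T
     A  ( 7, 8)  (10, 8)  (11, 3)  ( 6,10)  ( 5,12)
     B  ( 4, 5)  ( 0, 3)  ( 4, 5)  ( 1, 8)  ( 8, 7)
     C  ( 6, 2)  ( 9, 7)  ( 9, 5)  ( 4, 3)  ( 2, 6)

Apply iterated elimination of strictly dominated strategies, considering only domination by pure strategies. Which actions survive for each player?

P1 drop C (A beats it: P:7>6 Q:10>9 R:11>9 S:6>4 T:5>2)
P2 drop P (S beats it: A:10>8 B:8>5)
P2 drop Q (S beats it: A:10>8 B:8>3)
P2 drop R (S beats it: A:10>3 B:8>5)
P1→{A,B} P2→{S,T}

IESDS → P1:{A,B} P2:{S,T}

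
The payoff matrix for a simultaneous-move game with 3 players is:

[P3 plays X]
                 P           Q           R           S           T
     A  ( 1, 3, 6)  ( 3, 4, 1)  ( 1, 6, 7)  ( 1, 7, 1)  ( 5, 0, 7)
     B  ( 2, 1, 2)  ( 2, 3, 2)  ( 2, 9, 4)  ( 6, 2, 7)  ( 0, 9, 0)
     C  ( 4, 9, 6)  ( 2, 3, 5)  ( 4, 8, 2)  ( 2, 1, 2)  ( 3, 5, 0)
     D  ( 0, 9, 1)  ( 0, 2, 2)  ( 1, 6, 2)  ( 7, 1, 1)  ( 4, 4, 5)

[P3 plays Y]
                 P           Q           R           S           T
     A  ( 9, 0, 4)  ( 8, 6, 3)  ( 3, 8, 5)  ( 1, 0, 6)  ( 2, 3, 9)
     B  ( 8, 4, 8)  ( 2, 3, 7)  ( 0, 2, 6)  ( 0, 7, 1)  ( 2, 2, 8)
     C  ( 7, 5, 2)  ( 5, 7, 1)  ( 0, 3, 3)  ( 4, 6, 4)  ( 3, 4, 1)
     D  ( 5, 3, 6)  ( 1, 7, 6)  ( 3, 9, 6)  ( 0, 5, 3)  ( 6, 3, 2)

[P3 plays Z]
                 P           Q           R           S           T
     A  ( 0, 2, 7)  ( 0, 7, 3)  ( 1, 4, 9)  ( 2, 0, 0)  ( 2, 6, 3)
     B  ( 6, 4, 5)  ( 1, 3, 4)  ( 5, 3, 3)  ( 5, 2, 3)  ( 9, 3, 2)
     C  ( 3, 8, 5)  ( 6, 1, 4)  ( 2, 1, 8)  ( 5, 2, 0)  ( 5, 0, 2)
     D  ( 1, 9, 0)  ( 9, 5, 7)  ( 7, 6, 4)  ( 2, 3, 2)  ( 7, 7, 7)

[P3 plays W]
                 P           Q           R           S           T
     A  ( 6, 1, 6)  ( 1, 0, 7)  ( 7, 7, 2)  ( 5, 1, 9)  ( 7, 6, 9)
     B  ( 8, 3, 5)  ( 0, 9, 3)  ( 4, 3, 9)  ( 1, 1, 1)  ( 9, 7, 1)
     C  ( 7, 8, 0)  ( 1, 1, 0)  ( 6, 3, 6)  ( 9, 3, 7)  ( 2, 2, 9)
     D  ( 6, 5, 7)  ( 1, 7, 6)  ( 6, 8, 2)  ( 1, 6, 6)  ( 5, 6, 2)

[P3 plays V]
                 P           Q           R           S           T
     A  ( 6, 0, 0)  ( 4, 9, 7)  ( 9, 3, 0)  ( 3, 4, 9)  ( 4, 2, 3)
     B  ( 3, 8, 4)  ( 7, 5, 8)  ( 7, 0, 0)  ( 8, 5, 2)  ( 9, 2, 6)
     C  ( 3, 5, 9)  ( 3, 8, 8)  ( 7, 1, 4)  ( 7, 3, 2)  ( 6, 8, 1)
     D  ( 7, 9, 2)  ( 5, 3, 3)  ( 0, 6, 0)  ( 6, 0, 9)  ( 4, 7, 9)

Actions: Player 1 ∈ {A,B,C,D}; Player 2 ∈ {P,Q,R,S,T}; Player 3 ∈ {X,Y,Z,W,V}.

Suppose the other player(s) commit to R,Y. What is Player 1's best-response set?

P1 best: {A,D}

u_1(A vs R,Y) = 3
u_1(B vs R,Y) = 0
u_1(C vs R,Y) = 0
u_1(D vs R,Y) = 3
max payoff 3 at {A,D}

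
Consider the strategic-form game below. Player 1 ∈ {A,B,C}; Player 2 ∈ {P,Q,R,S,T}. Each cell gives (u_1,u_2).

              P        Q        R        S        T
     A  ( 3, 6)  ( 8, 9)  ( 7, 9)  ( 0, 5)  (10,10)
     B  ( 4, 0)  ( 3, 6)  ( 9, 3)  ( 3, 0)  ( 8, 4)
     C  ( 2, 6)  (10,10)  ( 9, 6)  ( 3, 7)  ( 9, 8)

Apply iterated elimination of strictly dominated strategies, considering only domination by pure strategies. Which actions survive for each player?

P2 drop P (Q beats it: A:9>6 B:6>0 C:10>6)
P2 drop R (T beats it: A:10>9 B:4>3 C:8>6)
P2 drop S (Q beats it: A:9>5 B:6>0 C:10>7)
P1 drop B (A beats it: Q:8>3 T:10>8)
P1→{A,C} P2→{Q,T}

Survivors P1:{A,C} P2:{Q,T}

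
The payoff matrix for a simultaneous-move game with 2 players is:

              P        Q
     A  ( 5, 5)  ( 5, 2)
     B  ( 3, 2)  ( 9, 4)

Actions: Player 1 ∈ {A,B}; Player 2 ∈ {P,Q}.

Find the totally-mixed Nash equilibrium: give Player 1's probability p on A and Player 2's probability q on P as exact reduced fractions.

P1 mixes 2/5 on A; P2 mixes 2/3 on P

P1 indiff ⇒ q·5+(1-q)·5 = q·3+(1-q)·9 ⇒ q(2) = (1-q)(4) ⇒ q = 2/3
P2 indiff ⇒ p·5+(1-p)·2 = p·2+(1-p)·4 ⇒ p(3) = (1-p)(2) ⇒ p = 2/5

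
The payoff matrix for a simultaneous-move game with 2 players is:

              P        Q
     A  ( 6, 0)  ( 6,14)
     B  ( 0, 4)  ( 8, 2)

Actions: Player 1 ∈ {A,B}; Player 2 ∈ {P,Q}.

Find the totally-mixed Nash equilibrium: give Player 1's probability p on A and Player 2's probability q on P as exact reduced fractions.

P1 mixes 1/8 on A; P2 mixes 1/4 on P

P1 indiff ⇒ q·6+(1-q)·6 = q·0+(1-q)·8 ⇒ q(6) = (1-q)(2) ⇒ q = 1/4
P2 indiff ⇒ p·0+(1-p)·4 = p·14+(1-p)·2 ⇒ p(-14) = (1-p)(-2) ⇒ p = 1/8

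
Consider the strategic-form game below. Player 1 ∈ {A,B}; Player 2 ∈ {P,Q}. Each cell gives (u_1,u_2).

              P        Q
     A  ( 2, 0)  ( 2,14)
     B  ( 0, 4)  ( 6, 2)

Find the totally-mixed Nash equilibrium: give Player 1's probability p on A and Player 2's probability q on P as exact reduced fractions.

P1 indiff ⇒ q·2+(1-q)·2 = q·0+(1-q)·6 ⇒ q(2) = (1-q)(4) ⇒ q = 2/3
P2 indiff ⇒ p·0+(1-p)·4 = p·14+(1-p)·2 ⇒ p(-14) = (1-p)(-2) ⇒ p = 1/8

p=1/8, q=2/3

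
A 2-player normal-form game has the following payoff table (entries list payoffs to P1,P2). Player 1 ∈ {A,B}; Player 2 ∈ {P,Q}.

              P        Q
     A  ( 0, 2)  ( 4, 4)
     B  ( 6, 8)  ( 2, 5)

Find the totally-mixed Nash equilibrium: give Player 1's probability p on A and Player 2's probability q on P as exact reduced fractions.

p=3/5, q=1/4

P1 indiff ⇒ q·0+(1-q)·4 = q·6+(1-q)·2 ⇒ q(-6) = (1-q)(-2) ⇒ q = 1/4
P2 indiff ⇒ p·2+(1-p)·8 = p·4+(1-p)·5 ⇒ p(-2) = (1-p)(-3) ⇒ p = 3/5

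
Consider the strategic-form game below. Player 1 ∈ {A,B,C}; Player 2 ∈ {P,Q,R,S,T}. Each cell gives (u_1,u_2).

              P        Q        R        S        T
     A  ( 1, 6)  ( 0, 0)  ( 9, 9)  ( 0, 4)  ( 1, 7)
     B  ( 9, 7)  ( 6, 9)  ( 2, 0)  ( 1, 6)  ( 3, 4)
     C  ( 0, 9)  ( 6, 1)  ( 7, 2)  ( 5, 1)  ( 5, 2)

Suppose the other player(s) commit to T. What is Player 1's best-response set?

P1 best: {C}

u_1(A vs T) = 1
u_1(B vs T) = 3
u_1(C vs T) = 5
max payoff 5 at {C}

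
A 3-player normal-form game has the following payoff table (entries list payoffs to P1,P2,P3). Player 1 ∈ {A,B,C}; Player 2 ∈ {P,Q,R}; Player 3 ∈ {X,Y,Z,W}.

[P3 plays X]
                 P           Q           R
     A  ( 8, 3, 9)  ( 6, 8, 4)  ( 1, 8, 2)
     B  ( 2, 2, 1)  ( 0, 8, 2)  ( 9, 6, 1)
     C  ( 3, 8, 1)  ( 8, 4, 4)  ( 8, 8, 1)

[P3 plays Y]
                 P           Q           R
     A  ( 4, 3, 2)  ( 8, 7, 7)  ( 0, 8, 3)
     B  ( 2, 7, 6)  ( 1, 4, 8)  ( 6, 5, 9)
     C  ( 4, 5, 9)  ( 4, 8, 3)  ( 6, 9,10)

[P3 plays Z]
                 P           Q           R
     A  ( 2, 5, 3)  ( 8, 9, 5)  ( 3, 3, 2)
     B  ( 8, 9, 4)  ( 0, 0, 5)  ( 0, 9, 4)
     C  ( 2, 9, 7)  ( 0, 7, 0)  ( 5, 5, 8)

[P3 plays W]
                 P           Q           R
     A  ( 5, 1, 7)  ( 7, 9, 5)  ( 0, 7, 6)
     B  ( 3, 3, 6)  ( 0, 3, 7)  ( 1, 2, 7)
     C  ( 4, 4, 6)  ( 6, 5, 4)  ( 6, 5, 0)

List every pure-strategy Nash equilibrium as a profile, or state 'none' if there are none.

(A,P,X): not NE [P2→R gives 8>3]
(A,P,Y): not NE [P2→R gives 8>3; P3→X gives 9>2]
(A,P,Z): not NE [P1→B gives 8>2; P2→Q gives 9>5; P3→X gives 9>3]
(A,P,W): not NE [P2→Q gives 9>1; P3→X gives 9>7]
(A,Q,X): not NE [P1→C gives 8>6; P3→Y gives 7>4]
(A,Q,Y): not NE [P2→R gives 8>7]
(A,Q,Z): not NE [P3→Y gives 7>5]
(A,Q,W): not NE [P3→Y gives 7>5]
(A,R,X): not NE [P1→B gives 9>1; P3→W gives 6>2]
(A,R,Y): not NE [P1→C gives 6>0; P3→W gives 6>3]
(A,R,Z): not NE [P1→C gives 5>3; P2→Q gives 9>3; P3→W gives 6>2]
(A,R,W): not NE [P1→C gives 6>0; P2→Q gives 9>7]
(B,P,X): not NE [P1→A gives 8>2; P2→Q gives 8>2; P3→W gives 6>1]
(B,P,Y): not NE [P1→C gives 4>2]
(B,P,Z): not NE [P3→W gives 6>4]
(B,P,W): not NE [P1→A gives 5>3]
(B,Q,X): not NE [P1→C gives 8>0; P3→Y gives 8>2]
(B,Q,Y): not NE [P1→A gives 8>1; P2→P gives 7>4]
(B,Q,Z): not NE [P1→A gives 8>0; P2→R gives 9>0; P3→Y gives 8>5]
(B,Q,W): not NE [P1→A gives 7>0; P3→Y gives 8>7]
(B,R,X): not NE [P2→Q gives 8>6; P3→Y gives 9>1]
(B,R,Y): not NE [P2→P gives 7>5]
(B,R,Z): not NE [P1→C gives 5>0; P3→Y gives 9>4]
(B,R,W): not NE [P1→C gives 6>1; P2→Q gives 3>2; P3→Y gives 9>7]
(C,P,X): not NE [P1→A gives 8>3; P3→Y gives 9>1]
(C,P,Y): not NE [P2→R gives 9>5]
(C,P,Z): not NE [P1→B gives 8>2; P3→Y gives 9>7]
(C,P,W): not NE [P1→A gives 5>4; P2→R gives 5>4; P3→Y gives 9>6]
(C,Q,X): not NE [P2→R gives 8>4]
(C,Q,Y): not NE [P1→A gives 8>4; P2→R gives 9>8; P3→W gives 4>3]
(C,Q,Z): not NE [P1→A gives 8>0; P2→P gives 9>7; P3→W gives 4>0]
(C,Q,W): not NE [P1→A gives 7>6]
(C,R,X): not NE [P1→B gives 9>8; P3→Y gives 10>1]
(C,R,Y): NE
(C,R,Z): not NE [P2→P gives 9>5; P3→Y gives 10>8]
(C,R,W): not NE [P3→Y gives 10>0]

NE set: (C,R,Y)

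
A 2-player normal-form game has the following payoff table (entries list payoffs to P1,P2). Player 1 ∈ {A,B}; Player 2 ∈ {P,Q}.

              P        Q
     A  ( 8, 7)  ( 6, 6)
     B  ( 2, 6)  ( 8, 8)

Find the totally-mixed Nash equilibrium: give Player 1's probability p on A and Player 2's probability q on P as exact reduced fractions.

P1 indiff ⇒ q·8+(1-q)·6 = q·2+(1-q)·8 ⇒ q(6) = (1-q)(2) ⇒ q = 1/4
P2 indiff ⇒ p·7+(1-p)·6 = p·6+(1-p)·8 ⇒ p(1) = (1-p)(2) ⇒ p = 2/3

(p,q) = (2/3, 1/4)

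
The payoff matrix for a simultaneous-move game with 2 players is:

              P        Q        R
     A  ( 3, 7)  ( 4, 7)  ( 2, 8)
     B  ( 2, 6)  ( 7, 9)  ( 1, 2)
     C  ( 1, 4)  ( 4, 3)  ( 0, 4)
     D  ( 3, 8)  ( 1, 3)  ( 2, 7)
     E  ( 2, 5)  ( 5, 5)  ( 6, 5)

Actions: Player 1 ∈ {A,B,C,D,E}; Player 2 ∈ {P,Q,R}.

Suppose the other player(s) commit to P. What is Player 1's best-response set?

u_1(A vs P) = 3
u_1(B vs P) = 2
u_1(C vs P) = 1
u_1(D vs P) = 3
u_1(E vs P) = 2
max payoff 3 at {A,D}

BR_1 = {A,D}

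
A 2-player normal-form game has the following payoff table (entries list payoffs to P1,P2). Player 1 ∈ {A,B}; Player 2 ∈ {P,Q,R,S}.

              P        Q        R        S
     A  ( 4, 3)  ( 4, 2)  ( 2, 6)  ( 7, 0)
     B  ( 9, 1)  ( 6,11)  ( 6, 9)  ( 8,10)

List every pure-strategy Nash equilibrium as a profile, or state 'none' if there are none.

NE set: (B,Q)

(A,P): not NE [P1→B gives 9>4; P2→R gives 6>3]
(A,Q): not NE [P1→B gives 6>4; P2→R gives 6>2]
(A,R): not NE [P1→B gives 6>2]
(A,S): not NE [P1→B gives 8>7; P2→R gives 6>0]
(B,P): not NE [P2→Q gives 11>1]
(B,Q): NE
(B,R): not NE [P2→Q gives 11>9]
(B,S): not NE [P2→Q gives 11>10]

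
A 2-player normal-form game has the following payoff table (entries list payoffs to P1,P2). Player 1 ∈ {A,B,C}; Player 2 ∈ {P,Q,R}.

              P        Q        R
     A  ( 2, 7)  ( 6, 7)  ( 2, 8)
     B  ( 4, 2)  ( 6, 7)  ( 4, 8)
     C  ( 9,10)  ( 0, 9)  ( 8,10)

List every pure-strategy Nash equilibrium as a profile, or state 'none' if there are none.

(A,P): not NE [P1→C gives 9>2; P2→R gives 8>7]
(A,Q): not NE [P2→R gives 8>7]
(A,R): not NE [P1→C gives 8>2]
(B,P): not NE [P1→C gives 9>4; P2→R gives 8>2]
(B,Q): not NE [P2→R gives 8>7]
(B,R): not NE [P1→C gives 8>4]
(C,P): NE
(C,Q): not NE [P1→B gives 6>0; P2→R gives 10>9]
(C,R): NE

NE set: (C,P), (C,R)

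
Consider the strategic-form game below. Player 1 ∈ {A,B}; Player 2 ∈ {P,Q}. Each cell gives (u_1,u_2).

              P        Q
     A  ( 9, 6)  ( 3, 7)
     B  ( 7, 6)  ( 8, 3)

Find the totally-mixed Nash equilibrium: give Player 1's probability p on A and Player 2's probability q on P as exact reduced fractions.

P1 indiff ⇒ q·9+(1-q)·3 = q·7+(1-q)·8 ⇒ q(2) = (1-q)(5) ⇒ q = 5/7
P2 indiff ⇒ p·6+(1-p)·6 = p·7+(1-p)·3 ⇒ p(-1) = (1-p)(-3) ⇒ p = 3/4

P1 mixes 3/4 on A; P2 mixes 5/7 on P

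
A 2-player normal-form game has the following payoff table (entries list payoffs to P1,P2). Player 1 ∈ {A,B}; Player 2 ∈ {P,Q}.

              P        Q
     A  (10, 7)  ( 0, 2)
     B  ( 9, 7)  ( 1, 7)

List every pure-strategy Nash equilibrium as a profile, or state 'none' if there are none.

NE set: (A,P), (B,Q)

(A,P): NE
(A,Q): not NE [P1→B gives 1>0; P2→P gives 7>2]
(B,P): not NE [P1→A gives 10>9]
(B,Q): NE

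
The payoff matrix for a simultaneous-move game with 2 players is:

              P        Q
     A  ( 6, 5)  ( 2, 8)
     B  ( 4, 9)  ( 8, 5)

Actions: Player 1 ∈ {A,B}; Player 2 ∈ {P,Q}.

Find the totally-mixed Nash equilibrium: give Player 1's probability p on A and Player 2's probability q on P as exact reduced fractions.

p=4/7, q=3/4

P1 indiff ⇒ q·6+(1-q)·2 = q·4+(1-q)·8 ⇒ q(2) = (1-q)(6) ⇒ q = 3/4
P2 indiff ⇒ p·5+(1-p)·9 = p·8+(1-p)·5 ⇒ p(-3) = (1-p)(-4) ⇒ p = 4/7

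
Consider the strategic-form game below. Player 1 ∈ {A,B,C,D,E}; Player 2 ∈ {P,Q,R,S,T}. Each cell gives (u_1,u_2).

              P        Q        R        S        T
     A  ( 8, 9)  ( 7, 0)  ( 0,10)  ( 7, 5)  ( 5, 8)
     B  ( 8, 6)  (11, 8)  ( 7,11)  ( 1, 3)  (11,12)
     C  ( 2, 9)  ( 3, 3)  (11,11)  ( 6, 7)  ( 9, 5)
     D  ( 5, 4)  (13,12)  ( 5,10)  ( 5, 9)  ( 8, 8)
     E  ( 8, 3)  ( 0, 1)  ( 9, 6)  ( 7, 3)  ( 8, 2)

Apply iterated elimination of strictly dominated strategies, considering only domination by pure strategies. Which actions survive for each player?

P2 drop P (R beats it: A:10>9 B:11>6 C:11>9 D:10>4 E:6>3)
P2 drop S (R beats it: A:10>5 B:11>3 C:11>7 D:10>9 E:6>3)
P1 drop A (B beats it: Q:11>7 R:7>0 T:11>5)
P1 drop E (C beats it: Q:3>0 R:11>9 T:9>8)
P1→{B,C,D} P2→{Q,R,T}

IESDS → P1:{B,C,D} P2:{Q,R,T}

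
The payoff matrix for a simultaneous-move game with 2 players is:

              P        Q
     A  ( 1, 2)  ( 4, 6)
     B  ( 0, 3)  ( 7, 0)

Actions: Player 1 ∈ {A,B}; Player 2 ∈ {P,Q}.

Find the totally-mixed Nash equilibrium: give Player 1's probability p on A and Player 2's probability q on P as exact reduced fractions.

(p,q) = (3/7, 3/4)

P1 indiff ⇒ q·1+(1-q)·4 = q·0+(1-q)·7 ⇒ q(1) = (1-q)(3) ⇒ q = 3/4
P2 indiff ⇒ p·2+(1-p)·3 = p·6+(1-p)·0 ⇒ p(-4) = (1-p)(-3) ⇒ p = 3/7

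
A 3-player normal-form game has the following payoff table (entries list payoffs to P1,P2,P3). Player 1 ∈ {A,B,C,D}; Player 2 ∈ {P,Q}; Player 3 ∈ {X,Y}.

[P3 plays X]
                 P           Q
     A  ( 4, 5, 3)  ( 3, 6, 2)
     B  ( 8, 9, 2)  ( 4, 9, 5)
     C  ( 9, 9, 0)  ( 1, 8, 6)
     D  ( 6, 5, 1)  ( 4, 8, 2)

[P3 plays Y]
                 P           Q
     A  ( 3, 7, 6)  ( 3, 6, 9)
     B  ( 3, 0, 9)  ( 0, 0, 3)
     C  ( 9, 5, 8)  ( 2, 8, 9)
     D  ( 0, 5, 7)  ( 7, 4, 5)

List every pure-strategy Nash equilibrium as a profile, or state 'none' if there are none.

(A,P,X): not NE [P1→C gives 9>4; P2→Q gives 6>5; P3→Y gives 6>3]
(A,P,Y): not NE [P1→C gives 9>3]
(A,Q,X): not NE [P1→D gives 4>3; P3→Y gives 9>2]
(A,Q,Y): not NE [P1→D gives 7>3; P2→P gives 7>6]
(B,P,X): not NE [P1→C gives 9>8; P3→Y gives 9>2]
(B,P,Y): not NE [P1→C gives 9>3]
(B,Q,X): NE
(B,Q,Y): not NE [P1→D gives 7>0; P3→X gives 5>3]
(C,P,X): not NE [P3→Y gives 8>0]
(C,P,Y): not NE [P2→Q gives 8>5]
(C,Q,X): not NE [P1→D gives 4>1; P2→P gives 9>8; P3→Y gives 9>6]
(C,Q,Y): not NE [P1→D gives 7>2]
(D,P,X): not NE [P1→C gives 9>6; P2→Q gives 8>5; P3→Y gives 7>1]
(D,P,Y): not NE [P1→C gives 9>0]
(D,Q,X): not NE [P3→Y gives 5>2]
(D,Q,Y): not NE [P2→P gives 5>4]

PSNE = {(B,Q,X)}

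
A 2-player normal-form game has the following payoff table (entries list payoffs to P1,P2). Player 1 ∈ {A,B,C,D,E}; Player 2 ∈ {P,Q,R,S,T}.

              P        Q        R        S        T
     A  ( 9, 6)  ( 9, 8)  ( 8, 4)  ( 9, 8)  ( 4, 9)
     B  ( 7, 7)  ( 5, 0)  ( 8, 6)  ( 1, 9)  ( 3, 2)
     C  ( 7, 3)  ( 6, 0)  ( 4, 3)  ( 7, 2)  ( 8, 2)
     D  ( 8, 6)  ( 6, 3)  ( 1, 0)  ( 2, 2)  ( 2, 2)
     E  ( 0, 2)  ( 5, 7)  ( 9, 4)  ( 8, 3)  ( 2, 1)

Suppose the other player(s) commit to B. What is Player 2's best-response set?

argmax u_2 = {S}

u_2(P vs B) = 7
u_2(Q vs B) = 0
u_2(R vs B) = 6
u_2(S vs B) = 9
u_2(T vs B) = 2
max payoff 9 at {S}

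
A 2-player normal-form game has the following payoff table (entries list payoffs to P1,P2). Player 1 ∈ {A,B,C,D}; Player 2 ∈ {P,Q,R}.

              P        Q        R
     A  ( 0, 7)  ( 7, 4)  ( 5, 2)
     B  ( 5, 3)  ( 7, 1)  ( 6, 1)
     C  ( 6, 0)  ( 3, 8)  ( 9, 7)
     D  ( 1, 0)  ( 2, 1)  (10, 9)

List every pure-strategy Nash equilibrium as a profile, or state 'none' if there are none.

(A,P): not NE [P1→C gives 6>0]
(A,Q): not NE [P2→P gives 7>4]
(A,R): not NE [P1→D gives 10>5; P2→P gives 7>2]
(B,P): not NE [P1→C gives 6>5]
(B,Q): not NE [P2→P gives 3>1]
(B,R): not NE [P1→D gives 10>6; P2→P gives 3>1]
(C,P): not NE [P2→Q gives 8>0]
(C,Q): not NE [P1→B gives 7>3]
(C,R): not NE [P1→D gives 10>9; P2→Q gives 8>7]
(D,P): not NE [P1→C gives 6>1; P2→R gives 9>0]
(D,Q): not NE [P1→B gives 7>2; P2→R gives 9>1]
(D,R): NE

NE set: (D,R)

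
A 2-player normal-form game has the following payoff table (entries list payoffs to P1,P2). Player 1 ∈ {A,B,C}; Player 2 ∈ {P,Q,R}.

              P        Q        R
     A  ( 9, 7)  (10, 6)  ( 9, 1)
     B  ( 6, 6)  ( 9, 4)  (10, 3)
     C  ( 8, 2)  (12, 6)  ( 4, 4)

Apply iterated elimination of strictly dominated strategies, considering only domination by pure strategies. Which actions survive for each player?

P2 drop R (Q beats it: A:6>1 B:4>3 C:6>4)
P1 drop B (A beats it: P:9>6 Q:10>9)
P1→{A,C} P2→{P,Q}

Survivors P1:{A,C} P2:{P,Q}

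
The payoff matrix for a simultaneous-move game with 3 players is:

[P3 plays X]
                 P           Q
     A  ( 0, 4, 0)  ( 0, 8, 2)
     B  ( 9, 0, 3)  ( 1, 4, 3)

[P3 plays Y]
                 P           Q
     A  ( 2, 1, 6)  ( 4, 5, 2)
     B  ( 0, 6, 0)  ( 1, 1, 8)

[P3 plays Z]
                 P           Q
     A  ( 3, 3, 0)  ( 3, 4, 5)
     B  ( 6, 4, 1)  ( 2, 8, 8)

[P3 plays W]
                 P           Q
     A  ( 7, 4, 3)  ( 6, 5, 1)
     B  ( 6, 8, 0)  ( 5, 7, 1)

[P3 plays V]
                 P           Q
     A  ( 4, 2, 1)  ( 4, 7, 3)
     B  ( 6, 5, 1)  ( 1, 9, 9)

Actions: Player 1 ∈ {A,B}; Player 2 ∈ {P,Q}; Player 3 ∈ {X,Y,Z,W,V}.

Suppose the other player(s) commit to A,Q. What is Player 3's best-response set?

u_3(X vs A,Q) = 2
u_3(Y vs A,Q) = 2
u_3(Z vs A,Q) = 5
u_3(W vs A,Q) = 1
u_3(V vs A,Q) = 3
max payoff 5 at {Z}

BR_3 = {Z}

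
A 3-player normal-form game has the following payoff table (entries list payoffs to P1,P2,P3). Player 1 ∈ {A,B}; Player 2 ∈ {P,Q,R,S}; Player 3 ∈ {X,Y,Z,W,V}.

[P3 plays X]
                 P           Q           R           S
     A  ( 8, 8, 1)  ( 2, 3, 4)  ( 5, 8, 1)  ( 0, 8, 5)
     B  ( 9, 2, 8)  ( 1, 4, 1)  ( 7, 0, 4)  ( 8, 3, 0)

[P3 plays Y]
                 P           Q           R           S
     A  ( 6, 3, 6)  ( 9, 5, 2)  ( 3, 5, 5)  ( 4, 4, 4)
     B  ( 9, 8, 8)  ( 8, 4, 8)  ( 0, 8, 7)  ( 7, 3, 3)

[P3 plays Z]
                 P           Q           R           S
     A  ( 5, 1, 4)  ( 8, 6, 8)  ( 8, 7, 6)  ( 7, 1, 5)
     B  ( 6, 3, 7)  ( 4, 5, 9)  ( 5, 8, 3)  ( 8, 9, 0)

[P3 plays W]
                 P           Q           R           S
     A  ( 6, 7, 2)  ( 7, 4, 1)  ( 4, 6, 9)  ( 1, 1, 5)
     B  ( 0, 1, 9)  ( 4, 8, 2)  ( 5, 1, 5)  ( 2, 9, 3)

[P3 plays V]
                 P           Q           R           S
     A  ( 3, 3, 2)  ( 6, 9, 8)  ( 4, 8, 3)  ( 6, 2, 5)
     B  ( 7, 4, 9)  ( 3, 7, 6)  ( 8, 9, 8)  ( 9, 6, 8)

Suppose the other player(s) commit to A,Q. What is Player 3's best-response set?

argmax u_3 = {Z,V}

u_3(X vs A,Q) = 4
u_3(Y vs A,Q) = 2
u_3(Z vs A,Q) = 8
u_3(W vs A,Q) = 1
u_3(V vs A,Q) = 8
max payoff 8 at {Z,V}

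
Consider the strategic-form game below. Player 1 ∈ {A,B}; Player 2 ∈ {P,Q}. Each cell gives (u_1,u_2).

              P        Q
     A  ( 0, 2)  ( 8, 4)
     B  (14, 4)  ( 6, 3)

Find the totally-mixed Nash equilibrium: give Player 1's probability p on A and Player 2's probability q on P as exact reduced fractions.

P1 indiff ⇒ q·0+(1-q)·8 = q·14+(1-q)·6 ⇒ q(-14) = (1-q)(-2) ⇒ q = 1/8
P2 indiff ⇒ p·2+(1-p)·4 = p·4+(1-p)·3 ⇒ p(-2) = (1-p)(-1) ⇒ p = 1/3

(p,q) = (1/3, 1/8)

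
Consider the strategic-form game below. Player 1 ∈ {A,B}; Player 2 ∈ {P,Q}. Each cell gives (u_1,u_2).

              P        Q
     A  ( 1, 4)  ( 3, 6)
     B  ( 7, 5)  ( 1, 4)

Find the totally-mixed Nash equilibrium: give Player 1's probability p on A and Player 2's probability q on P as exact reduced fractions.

P1 indiff ⇒ q·1+(1-q)·3 = q·7+(1-q)·1 ⇒ q(-6) = (1-q)(-2) ⇒ q = 1/4
P2 indiff ⇒ p·4+(1-p)·5 = p·6+(1-p)·4 ⇒ p(-2) = (1-p)(-1) ⇒ p = 1/3

(p,q) = (1/3, 1/4)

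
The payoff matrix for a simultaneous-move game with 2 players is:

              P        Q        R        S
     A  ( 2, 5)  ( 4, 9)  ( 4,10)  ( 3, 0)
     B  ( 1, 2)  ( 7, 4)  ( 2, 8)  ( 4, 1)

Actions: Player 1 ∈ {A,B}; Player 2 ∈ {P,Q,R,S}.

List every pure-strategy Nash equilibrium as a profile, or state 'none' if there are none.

PSNE = {(A,R)}

(A,P): not NE [P2→R gives 10>5]
(A,Q): not NE [P1→B gives 7>4; P2→R gives 10>9]
(A,R): NE
(A,S): not NE [P1→B gives 4>3; P2→R gives 10>0]
(B,P): not NE [P1→A gives 2>1; P2→R gives 8>2]
(B,Q): not NE [P2→R gives 8>4]
(B,R): not NE [P1→A gives 4>2]
(B,S): not NE [P2→R gives 8>1]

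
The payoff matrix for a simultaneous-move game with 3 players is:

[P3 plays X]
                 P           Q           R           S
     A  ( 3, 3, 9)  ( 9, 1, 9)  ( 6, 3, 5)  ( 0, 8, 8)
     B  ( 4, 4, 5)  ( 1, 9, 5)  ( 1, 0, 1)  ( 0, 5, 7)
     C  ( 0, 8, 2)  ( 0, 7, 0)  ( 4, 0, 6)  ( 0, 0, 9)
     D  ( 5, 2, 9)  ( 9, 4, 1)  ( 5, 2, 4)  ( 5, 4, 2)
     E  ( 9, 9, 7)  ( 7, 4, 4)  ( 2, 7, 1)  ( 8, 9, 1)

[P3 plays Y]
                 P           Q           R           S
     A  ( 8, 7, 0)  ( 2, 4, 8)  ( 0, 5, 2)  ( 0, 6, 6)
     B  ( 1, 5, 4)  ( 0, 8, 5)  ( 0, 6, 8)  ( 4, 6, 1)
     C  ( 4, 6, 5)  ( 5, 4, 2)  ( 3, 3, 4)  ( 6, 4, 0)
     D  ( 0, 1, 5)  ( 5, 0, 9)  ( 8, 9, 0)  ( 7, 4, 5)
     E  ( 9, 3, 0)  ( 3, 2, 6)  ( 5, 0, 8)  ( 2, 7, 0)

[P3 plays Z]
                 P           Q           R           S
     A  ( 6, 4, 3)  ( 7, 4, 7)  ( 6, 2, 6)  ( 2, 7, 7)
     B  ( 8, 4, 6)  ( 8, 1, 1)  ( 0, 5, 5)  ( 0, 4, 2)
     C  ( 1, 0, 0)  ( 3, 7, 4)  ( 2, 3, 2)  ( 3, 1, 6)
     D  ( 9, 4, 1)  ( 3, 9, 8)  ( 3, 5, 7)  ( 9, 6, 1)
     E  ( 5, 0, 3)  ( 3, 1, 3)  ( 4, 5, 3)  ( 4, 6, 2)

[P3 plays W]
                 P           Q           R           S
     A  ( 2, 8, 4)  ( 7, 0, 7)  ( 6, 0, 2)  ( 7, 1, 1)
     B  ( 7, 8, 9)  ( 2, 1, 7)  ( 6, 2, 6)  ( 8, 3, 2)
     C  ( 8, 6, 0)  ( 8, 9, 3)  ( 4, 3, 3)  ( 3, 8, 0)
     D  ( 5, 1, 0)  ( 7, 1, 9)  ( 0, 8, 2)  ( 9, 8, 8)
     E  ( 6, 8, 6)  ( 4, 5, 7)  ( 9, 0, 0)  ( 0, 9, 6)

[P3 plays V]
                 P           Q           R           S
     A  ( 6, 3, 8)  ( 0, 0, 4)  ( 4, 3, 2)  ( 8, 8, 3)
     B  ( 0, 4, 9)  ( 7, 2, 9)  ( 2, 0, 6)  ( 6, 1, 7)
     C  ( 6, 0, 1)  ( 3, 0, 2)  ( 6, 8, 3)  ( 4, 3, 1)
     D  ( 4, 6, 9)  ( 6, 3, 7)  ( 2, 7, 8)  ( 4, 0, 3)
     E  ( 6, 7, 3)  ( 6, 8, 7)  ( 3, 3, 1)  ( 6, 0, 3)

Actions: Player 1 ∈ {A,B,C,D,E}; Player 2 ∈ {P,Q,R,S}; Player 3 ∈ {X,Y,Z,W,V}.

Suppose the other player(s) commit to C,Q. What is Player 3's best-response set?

BR_3 = {Z}

u_3(X vs C,Q) = 0
u_3(Y vs C,Q) = 2
u_3(Z vs C,Q) = 4
u_3(W vs C,Q) = 3
u_3(V vs C,Q) = 2
max payoff 4 at {Z}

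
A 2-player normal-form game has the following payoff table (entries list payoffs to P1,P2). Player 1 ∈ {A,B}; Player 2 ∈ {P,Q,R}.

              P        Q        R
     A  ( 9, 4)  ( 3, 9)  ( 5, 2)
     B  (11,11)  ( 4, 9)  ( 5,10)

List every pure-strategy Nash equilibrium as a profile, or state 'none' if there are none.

(A,P): not NE [P1→B gives 11>9; P2→Q gives 9>4]
(A,Q): not NE [P1→B gives 4>3]
(A,R): not NE [P2→Q gives 9>2]
(B,P): NE
(B,Q): not NE [P2→P gives 11>9]
(B,R): not NE [P2→P gives 11>10]

NE set: (B,P)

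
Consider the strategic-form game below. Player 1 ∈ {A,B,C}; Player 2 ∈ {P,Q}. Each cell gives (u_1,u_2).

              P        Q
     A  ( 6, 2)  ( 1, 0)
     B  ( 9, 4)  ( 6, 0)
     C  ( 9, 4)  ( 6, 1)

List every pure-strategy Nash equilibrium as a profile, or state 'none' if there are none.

Nash profiles: (B,P), (C,P)

(A,P): not NE [P1→C gives 9>6]
(A,Q): not NE [P1→C gives 6>1; P2→P gives 2>0]
(B,P): NE
(B,Q): not NE [P2→P gives 4>0]
(C,P): NE
(C,Q): not NE [P2→P gives 4>1]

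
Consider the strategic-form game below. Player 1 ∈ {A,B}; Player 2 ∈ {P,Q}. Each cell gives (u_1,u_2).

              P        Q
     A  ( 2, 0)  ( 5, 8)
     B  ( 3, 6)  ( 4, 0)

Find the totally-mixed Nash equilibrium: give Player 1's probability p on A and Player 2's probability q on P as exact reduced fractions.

p=3/7, q=1/2

P1 indiff ⇒ q·2+(1-q)·5 = q·3+(1-q)·4 ⇒ q(-1) = (1-q)(-1) ⇒ q = 1/2
P2 indiff ⇒ p·0+(1-p)·6 = p·8+(1-p)·0 ⇒ p(-8) = (1-p)(-6) ⇒ p = 3/7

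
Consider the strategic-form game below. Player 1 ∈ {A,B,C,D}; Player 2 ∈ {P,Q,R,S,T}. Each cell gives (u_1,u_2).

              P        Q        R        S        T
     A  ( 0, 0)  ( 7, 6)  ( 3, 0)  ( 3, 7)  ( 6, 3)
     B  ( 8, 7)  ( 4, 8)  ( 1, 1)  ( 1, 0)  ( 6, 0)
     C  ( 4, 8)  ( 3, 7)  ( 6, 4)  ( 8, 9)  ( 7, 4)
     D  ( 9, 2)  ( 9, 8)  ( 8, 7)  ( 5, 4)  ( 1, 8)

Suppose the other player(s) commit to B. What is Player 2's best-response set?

u_2(P vs B) = 7
u_2(Q vs B) = 8
u_2(R vs B) = 1
u_2(S vs B) = 0
u_2(T vs B) = 0
max payoff 8 at {Q}

P2 best: {Q}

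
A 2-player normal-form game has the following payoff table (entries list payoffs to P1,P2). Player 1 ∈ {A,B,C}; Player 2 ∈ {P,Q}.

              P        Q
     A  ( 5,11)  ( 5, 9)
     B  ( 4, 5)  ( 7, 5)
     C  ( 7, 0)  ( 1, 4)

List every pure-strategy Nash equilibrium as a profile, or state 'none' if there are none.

(A,P): not NE [P1→C gives 7>5]
(A,Q): not NE [P1→B gives 7>5; P2→P gives 11>9]
(B,P): not NE [P1→C gives 7>4]
(B,Q): NE
(C,P): not NE [P2→Q gives 4>0]
(C,Q): not NE [P1→B gives 7>1]

NE set: (B,Q)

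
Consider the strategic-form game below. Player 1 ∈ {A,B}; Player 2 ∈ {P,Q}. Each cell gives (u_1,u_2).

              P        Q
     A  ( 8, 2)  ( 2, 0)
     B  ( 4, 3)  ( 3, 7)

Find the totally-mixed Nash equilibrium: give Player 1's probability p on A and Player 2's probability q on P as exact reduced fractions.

P1 indiff ⇒ q·8+(1-q)·2 = q·4+(1-q)·3 ⇒ q(4) = (1-q)(1) ⇒ q = 1/5
P2 indiff ⇒ p·2+(1-p)·3 = p·0+(1-p)·7 ⇒ p(2) = (1-p)(4) ⇒ p = 2/3

(p,q) = (2/3, 1/5)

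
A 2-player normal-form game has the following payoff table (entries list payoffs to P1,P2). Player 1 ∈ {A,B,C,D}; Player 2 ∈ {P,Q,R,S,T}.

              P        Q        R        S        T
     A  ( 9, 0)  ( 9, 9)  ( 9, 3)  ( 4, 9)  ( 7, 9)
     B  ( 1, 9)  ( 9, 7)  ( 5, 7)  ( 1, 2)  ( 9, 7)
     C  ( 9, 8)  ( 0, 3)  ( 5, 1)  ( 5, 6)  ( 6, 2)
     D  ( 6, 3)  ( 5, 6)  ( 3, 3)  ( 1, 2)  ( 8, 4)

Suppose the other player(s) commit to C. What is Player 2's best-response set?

BR_2 = {P}

u_2(P vs C) = 8
u_2(Q vs C) = 3
u_2(R vs C) = 1
u_2(S vs C) = 6
u_2(T vs C) = 2
max payoff 8 at {P}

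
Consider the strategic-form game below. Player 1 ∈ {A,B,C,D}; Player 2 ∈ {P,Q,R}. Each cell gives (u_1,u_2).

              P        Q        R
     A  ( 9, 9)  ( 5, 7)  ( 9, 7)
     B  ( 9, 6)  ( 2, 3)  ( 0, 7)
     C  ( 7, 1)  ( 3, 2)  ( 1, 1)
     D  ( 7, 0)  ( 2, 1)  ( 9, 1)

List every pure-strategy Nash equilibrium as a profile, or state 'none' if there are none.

NE set: (A,P), (D,R)

(A,P): NE
(A,Q): not NE [P2→P gives 9>7]
(A,R): not NE [P2→P gives 9>7]
(B,P): not NE [P2→R gives 7>6]
(B,Q): not NE [P1→A gives 5>2; P2→R gives 7>3]
(B,R): not NE [P1→D gives 9>0]
(C,P): not NE [P1→B gives 9>7; P2→Q gives 2>1]
(C,Q): not NE [P1→A gives 5>3]
(C,R): not NE [P1→D gives 9>1; P2→Q gives 2>1]
(D,P): not NE [P1→B gives 9>7; P2→R gives 1>0]
(D,Q): not NE [P1→A gives 5>2]
(D,R): NE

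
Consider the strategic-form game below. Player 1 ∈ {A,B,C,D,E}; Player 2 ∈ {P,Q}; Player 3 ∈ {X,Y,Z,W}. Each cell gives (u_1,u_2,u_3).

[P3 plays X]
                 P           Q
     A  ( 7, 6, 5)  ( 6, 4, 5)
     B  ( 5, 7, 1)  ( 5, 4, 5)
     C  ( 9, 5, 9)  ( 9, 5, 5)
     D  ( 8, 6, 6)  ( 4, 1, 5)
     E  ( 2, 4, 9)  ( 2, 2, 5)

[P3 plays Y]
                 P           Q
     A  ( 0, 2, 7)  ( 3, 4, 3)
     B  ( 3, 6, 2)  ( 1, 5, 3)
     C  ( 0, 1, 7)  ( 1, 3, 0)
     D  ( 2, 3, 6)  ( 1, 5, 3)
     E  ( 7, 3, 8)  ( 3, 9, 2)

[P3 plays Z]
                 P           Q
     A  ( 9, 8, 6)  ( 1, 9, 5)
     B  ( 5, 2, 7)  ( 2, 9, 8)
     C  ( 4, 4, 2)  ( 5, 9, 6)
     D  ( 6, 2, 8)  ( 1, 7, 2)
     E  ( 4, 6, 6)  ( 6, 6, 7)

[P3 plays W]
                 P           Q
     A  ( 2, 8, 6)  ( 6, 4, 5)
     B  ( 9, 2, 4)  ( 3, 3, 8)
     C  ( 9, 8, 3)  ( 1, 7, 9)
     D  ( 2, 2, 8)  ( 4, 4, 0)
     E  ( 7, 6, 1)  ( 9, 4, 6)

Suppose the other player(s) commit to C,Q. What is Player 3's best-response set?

u_3(X vs C,Q) = 5
u_3(Y vs C,Q) = 0
u_3(Z vs C,Q) = 6
u_3(W vs C,Q) = 9
max payoff 9 at {W}

argmax u_3 = {W}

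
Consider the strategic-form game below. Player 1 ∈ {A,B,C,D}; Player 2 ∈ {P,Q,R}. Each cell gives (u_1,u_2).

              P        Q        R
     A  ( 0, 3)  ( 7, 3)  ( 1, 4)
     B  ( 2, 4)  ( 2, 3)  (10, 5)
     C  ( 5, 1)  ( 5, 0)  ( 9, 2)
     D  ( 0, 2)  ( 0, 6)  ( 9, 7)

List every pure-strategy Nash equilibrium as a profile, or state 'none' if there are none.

(A,P): not NE [P1→C gives 5>0; P2→R gives 4>3]
(A,Q): not NE [P2→R gives 4>3]
(A,R): not NE [P1→B gives 10>1]
(B,P): not NE [P1→C gives 5>2; P2→R gives 5>4]
(B,Q): not NE [P1→A gives 7>2; P2→R gives 5>3]
(B,R): NE
(C,P): not NE [P2→R gives 2>1]
(C,Q): not NE [P1→A gives 7>5; P2→R gives 2>0]
(C,R): not NE [P1→B gives 10>9]
(D,P): not NE [P1→C gives 5>0; P2→R gives 7>2]
(D,Q): not NE [P1→A gives 7>0; P2→R gives 7>6]
(D,R): not NE [P1→B gives 10>9]

PSNE = {(B,R)}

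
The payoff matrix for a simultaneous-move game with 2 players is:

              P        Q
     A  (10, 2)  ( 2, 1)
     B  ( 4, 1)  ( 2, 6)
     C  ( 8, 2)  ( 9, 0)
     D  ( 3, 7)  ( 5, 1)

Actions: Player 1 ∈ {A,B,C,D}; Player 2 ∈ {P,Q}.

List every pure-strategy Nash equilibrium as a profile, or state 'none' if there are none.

(A,P): NE
(A,Q): not NE [P1→C gives 9>2; P2→P gives 2>1]
(B,P): not NE [P1→A gives 10>4; P2→Q gives 6>1]
(B,Q): not NE [P1→C gives 9>2]
(C,P): not NE [P1→A gives 10>8]
(C,Q): not NE [P2→P gives 2>0]
(D,P): not NE [P1→A gives 10>3]
(D,Q): not NE [P1→C gives 9>5; P2→P gives 7>1]

PSNE = {(A,P)}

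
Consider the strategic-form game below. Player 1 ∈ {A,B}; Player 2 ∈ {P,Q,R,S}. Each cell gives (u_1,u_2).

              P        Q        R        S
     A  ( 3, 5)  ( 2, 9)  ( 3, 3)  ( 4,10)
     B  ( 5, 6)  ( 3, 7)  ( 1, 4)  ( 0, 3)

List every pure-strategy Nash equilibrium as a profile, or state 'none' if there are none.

PSNE = {(A,S), (B,Q)}

(A,P): not NE [P1→B gives 5>3; P2→S gives 10>5]
(A,Q): not NE [P1→B gives 3>2; P2→S gives 10>9]
(A,R): not NE [P2→S gives 10>3]
(A,S): NE
(B,P): not NE [P2→Q gives 7>6]
(B,Q): NE
(B,R): not NE [P1→A gives 3>1; P2→Q gives 7>4]
(B,S): not NE [P1→A gives 4>0; P2→Q gives 7>3]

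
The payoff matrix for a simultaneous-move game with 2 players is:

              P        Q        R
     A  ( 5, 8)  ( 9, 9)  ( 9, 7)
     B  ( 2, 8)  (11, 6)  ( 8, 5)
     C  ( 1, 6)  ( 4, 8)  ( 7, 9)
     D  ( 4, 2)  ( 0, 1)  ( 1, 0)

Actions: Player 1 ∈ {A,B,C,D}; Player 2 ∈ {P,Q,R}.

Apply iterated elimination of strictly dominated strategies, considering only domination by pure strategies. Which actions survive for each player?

Survivors P1:{A,B} P2:{P,Q}

P1 drop C (A beats it: P:5>1 Q:9>4 R:9>7)
P1 drop D (A beats it: P:5>4 Q:9>0 R:9>1)
P2 drop R (P beats it: A:8>7 B:8>5)
P1→{A,B} P2→{P,Q}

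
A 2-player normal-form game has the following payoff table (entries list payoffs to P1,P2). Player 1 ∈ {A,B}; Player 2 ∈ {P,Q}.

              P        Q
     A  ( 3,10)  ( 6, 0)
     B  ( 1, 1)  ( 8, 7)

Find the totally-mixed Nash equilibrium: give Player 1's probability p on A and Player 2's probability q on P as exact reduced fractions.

P1 indiff ⇒ q·3+(1-q)·6 = q·1+(1-q)·8 ⇒ q(2) = (1-q)(2) ⇒ q = 1/2
P2 indiff ⇒ p·10+(1-p)·1 = p·0+(1-p)·7 ⇒ p(10) = (1-p)(6) ⇒ p = 3/8

(p,q) = (3/8, 1/2)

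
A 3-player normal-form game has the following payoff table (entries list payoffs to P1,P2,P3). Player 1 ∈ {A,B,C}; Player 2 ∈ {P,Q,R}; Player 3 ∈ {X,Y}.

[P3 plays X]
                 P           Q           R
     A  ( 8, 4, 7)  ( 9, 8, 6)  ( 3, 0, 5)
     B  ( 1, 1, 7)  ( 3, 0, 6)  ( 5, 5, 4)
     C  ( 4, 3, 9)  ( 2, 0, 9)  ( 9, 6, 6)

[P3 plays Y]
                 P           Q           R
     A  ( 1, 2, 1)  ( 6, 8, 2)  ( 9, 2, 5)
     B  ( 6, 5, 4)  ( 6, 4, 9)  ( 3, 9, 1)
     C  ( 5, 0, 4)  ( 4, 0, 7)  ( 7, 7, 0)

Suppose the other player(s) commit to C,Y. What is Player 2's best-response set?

u_2(P vs C,Y) = 0
u_2(Q vs C,Y) = 0
u_2(R vs C,Y) = 7
max payoff 7 at {R}

argmax u_2 = {R}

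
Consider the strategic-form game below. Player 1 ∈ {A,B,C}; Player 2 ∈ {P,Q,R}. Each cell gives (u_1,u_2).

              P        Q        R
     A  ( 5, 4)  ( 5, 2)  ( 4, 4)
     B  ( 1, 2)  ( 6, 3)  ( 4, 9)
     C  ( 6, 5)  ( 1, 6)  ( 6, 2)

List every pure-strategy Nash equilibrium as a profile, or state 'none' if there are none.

(A,P): not NE [P1→C gives 6>5]
(A,Q): not NE [P1→B gives 6>5; P2→R gives 4>2]
(A,R): not NE [P1→C gives 6>4]
(B,P): not NE [P1→C gives 6>1; P2→R gives 9>2]
(B,Q): not NE [P2→R gives 9>3]
(B,R): not NE [P1→C gives 6>4]
(C,P): not NE [P2→Q gives 6>5]
(C,Q): not NE [P1→B gives 6>1]
(C,R): not NE [P2→Q gives 6>2]

PSNE: ∅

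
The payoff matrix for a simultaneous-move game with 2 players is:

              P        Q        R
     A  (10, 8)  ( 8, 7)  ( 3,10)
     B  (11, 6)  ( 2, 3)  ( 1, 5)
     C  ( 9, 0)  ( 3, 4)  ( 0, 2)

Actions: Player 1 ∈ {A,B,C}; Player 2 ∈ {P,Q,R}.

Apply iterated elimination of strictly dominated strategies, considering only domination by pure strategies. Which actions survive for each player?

P1 drop C (A beats it: P:10>9 Q:8>3 R:3>0)
P2 drop Q (P beats it: A:8>7 B:6>3)
P1→{A,B} P2→{P,R}

IESDS → P1:{A,B} P2:{P,R}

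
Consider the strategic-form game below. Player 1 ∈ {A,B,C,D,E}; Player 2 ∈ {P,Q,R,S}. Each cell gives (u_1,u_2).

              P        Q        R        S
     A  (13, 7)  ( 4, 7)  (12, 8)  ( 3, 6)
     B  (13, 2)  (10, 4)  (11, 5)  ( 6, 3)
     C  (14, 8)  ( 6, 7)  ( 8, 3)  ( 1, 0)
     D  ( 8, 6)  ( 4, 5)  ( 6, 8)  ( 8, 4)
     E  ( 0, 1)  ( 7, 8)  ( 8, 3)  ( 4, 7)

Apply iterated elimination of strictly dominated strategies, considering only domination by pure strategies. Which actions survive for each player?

Remaining: P1:{A,B,C} P2:{P,Q,R}

P1 drop E (B beats it: P:13>0 Q:10>7 R:11>8 S:6>4)
P2 drop S (Q beats it: A:7>6 B:4>3 C:7>0 D:5>4)
P1 drop D (B beats it: P:13>8 Q:10>4 R:11>6)
P1→{A,B,C} P2→{P,Q,R}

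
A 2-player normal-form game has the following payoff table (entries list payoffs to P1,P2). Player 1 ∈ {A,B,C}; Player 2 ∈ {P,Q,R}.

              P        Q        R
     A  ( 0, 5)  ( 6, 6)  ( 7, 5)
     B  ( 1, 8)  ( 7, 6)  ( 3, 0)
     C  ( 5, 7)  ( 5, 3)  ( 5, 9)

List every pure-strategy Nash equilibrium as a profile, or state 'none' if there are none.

No pure NE.

(A,P): not NE [P1→C gives 5>0; P2→Q gives 6>5]
(A,Q): not NE [P1→B gives 7>6]
(A,R): not NE [P2→Q gives 6>5]
(B,P): not NE [P1→C gives 5>1]
(B,Q): not NE [P2→P gives 8>6]
(B,R): not NE [P1→A gives 7>3; P2→P gives 8>0]
(C,P): not NE [P2→R gives 9>7]
(C,Q): not NE [P1→B gives 7>5; P2→R gives 9>3]
(C,R): not NE [P1→A gives 7>5]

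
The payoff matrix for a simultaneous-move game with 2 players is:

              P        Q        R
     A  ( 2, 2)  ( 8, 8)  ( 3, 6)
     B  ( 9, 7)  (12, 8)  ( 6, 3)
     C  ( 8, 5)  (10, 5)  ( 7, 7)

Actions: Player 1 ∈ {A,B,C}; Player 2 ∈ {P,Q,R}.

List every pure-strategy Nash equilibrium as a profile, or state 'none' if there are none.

PSNE = {(B,Q), (C,R)}

(A,P): not NE [P1→B gives 9>2; P2→Q gives 8>2]
(A,Q): not NE [P1→B gives 12>8]
(A,R): not NE [P1→C gives 7>3; P2→Q gives 8>6]
(B,P): not NE [P2→Q gives 8>7]
(B,Q): NE
(B,R): not NE [P1→C gives 7>6; P2→Q gives 8>3]
(C,P): not NE [P1→B gives 9>8; P2→R gives 7>5]
(C,Q): not NE [P1→B gives 12>10; P2→R gives 7>5]
(C,R): NE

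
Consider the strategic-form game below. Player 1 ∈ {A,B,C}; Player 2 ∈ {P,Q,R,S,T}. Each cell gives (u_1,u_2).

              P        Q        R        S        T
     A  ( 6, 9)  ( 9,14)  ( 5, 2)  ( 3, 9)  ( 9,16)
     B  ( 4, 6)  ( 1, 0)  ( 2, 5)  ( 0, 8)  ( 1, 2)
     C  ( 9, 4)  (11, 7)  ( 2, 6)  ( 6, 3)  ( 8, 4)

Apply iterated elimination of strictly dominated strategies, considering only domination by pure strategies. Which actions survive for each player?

Remaining: P1:{A,C} P2:{Q,T}

P1 drop B (A beats it: P:6>4 Q:9>1 R:5>2 S:3>0 T:9>1)
P2 drop P (Q beats it: A:14>9 C:7>4)
P2 drop R (Q beats it: A:14>2 C:7>6)
P2 drop S (Q beats it: A:14>9 C:7>3)
P1→{A,C} P2→{Q,T}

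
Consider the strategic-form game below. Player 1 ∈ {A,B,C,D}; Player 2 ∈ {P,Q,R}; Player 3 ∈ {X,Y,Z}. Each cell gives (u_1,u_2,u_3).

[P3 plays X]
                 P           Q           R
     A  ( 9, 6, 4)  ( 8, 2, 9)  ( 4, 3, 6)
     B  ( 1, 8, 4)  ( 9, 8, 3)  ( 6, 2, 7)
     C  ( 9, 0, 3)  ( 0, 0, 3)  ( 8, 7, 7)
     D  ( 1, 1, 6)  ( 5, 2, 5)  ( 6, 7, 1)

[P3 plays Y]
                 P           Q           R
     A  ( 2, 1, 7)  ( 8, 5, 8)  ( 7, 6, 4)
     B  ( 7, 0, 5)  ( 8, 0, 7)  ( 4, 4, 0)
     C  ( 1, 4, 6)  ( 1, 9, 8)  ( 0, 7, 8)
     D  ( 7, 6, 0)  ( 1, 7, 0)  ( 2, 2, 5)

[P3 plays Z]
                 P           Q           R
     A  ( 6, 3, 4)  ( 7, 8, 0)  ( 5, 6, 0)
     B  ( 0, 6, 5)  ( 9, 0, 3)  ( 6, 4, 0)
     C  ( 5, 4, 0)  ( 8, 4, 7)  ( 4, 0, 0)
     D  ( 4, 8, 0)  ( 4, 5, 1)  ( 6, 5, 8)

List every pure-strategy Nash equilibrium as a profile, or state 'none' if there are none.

No pure NE.

(A,P,X): not NE [P3→Y gives 7>4]
(A,P,Y): not NE [P1→D gives 7>2; P2→R gives 6>1]
(A,P,Z): not NE [P2→Q gives 8>3; P3→Y gives 7>4]
(A,Q,X): not NE [P1→B gives 9>8; P2→P gives 6>2]
(A,Q,Y): not NE [P2→R gives 6>5; P3→X gives 9>8]
(A,Q,Z): not NE [P1→B gives 9>7; P3→X gives 9>0]
(A,R,X): not NE [P1→C gives 8>4; P2→P gives 6>3]
(A,R,Y): not NE [P3→X gives 6>4]
(A,R,Z): not NE [P1→D gives 6>5; P2→Q gives 8>6; P3→X gives 6>0]
(B,P,X): not NE [P1→C gives 9>1; P3→Z gives 5>4]
(B,P,Y): not NE [P2→R gives 4>0]
(B,P,Z): not NE [P1→A gives 6>0]
(B,Q,X): not NE [P3→Y gives 7>3]
(B,Q,Y): not NE [P2→R gives 4>0]
(B,Q,Z): not NE [P2→P gives 6>0; P3→Y gives 7>3]
(B,R,X): not NE [P1→C gives 8>6; P2→Q gives 8>2]
(B,R,Y): not NE [P1→A gives 7>4; P3→X gives 7>0]
(B,R,Z): not NE [P2→P gives 6>4; P3→X gives 7>0]
(C,P,X): not NE [P2→R gives 7>0; P3→Y gives 6>3]
(C,P,Y): not NE [P1→D gives 7>1; P2→Q gives 9>4]
(C,P,Z): not NE [P1→A gives 6>5; P3→Y gives 6>0]
(C,Q,X): not NE [P1→B gives 9>0; P2→R gives 7>0; P3→Y gives 8>3]
(C,Q,Y): not NE [P1→B gives 8>1]
(C,Q,Z): not NE [P1→B gives 9>8; P3→Y gives 8>7]
(C,R,X): not NE [P3→Y gives 8>7]
(C,R,Y): not NE [P1→A gives 7>0; P2→Q gives 9>7]
(C,R,Z): not NE [P1→D gives 6>4; P2→Q gives 4>0; P3→Y gives 8>0]
(D,P,X): not NE [P1→C gives 9>1; P2→R gives 7>1]
(D,P,Y): not NE [P2→Q gives 7>6; P3→X gives 6>0]
(D,P,Z): not NE [P1→A gives 6>4; P3→X gives 6>0]
(D,Q,X): not NE [P1→B gives 9>5; P2→R gives 7>2]
(D,Q,Y): not NE [P1→B gives 8>1; P3→X gives 5>0]
(D,Q,Z): not NE [P1→B gives 9>4; P2→P gives 8>5; P3→X gives 5>1]
(D,R,X): not NE [P1→C gives 8>6; P3→Z gives 8>1]
(D,R,Y): not NE [P1→A gives 7>2; P2→Q gives 7>2; P3→Z gives 8>5]
(D,R,Z): not NE [P2→P gives 8>5]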